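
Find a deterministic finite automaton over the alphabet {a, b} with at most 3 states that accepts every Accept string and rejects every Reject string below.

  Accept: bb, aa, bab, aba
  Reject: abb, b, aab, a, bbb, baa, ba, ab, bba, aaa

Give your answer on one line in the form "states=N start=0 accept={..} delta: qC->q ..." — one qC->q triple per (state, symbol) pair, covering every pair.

Fold the examples into a partial DFA from state 0: repeatedly fix the first undefined (state, symbol) met by the shortest-then-alphabetical prefix, trying targets in increasing order and rejecting any under which an Accept and a Reject string meet in one state with the same remainder; add a state when all current targets are rejected. Accepting states are where Accept strings end.
a: 0a undefined. 0a->0: no, bb/abb meet in 0 with "bb" left. Open state 1: 0a->1.
b: 0b undefined. 0b->0: no, bb/b meet in 0. 0b->1: no, bb/ab meet in 1 with "b" left. Open state 2: 0b->2.
aa: 1a undefined. 1a->0: ok.
ab: 1b undefined. 1b->0: no, aa/ab meet in 0. 1b->1: ok.
ba: 2a undefined. 2a->0: no, aa/ba meet in 0. 2a->1: no, aa/baa meet in 0. 2a->2: ok.
bb: 2b undefined. 2b->0: ok.
All examples now run through 3 states with every (state, symbol) defined. Accept strings end in {0}, Reject strings end in {1,2}; accept={0}.

states=3 start=0 accept={0} delta: 0a->1 0b->2 1a->0 1b->1 2a->2 2b->0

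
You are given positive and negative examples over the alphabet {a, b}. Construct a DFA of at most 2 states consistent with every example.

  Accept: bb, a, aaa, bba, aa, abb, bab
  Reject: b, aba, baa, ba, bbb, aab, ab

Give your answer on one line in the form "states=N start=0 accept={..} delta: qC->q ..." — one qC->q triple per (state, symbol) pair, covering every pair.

Grow the machine one transition at a time. Run the examples from 0; the earliest place one falls off (shortest prefix, ties alphabetical) gets sent to the lowest-numbered state that keeps every Accept/Reject pair distinguishable — a pair clashes when both reach the same state with identical unread suffix — and to a fresh state only if none does.
a: 0a undefined. 0a->0: ok.
b: 0b undefined. 0b->0: no, bb/b meet in 0. Open state 1: 0b->1.
ba: 1a undefined. 1a->0: no, a/aba meet in 0. 1a->1: ok.
bb: 1b undefined. 1b->0: ok.
All examples now run through 2 states with every (state, symbol) defined. Accept strings end in {0}, Reject strings end in {1}; accept={0}.

states=2 start=0 accept={0} delta: 0a->0 0b->1 1a->1 1b->0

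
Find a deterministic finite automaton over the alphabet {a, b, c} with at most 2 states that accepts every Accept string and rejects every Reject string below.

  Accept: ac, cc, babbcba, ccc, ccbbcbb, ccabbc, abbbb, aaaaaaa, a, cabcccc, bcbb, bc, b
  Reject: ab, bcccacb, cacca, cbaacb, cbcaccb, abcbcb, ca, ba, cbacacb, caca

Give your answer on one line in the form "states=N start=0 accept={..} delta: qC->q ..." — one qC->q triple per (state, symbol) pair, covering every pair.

states=2 start=0 accept={1} delta: 0a->1 0b->1 0c->1 1a->0 1b->0 1c->1

Grow the machine one transition at a time. Run the examples from 0; the earliest place one falls off (shortest prefix, ties alphabetical) gets sent to the lowest-numbered state that keeps every Accept/Reject pair distinguishable — a pair clashes when both reach the same state with identical unread suffix — and to a fresh state only if none does.
a: 0a undefined. 0a->0: no, b/ab meet in 0 with "b" left. Open state 1: 0a->1.
b: 0b undefined. 0b->0: no, a/ba meet in 1. 0b->1: ok.
c: 0c undefined. 0c->0: no, a/ca meet in 1. 0c->1: ok.
aa: 1a undefined. 1a->0: ok.
ab: 1b undefined. 1b->0: ok.
ac: 1c undefined. 1c->0: no, ac/ab meet in 0. 1c->1: ok.
All examples now run through 2 states with every (state, symbol) defined. Accept strings end in {1}, Reject strings end in {0}; accept={1}.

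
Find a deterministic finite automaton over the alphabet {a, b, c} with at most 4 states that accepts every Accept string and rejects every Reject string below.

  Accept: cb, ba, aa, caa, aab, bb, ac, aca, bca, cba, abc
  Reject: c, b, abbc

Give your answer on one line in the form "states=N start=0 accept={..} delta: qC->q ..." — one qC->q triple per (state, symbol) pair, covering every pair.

Fold the examples into a partial DFA from state 0: repeatedly fix the first undefined (state, symbol) met by the shortest-then-alphabetical prefix, trying targets in increasing order and rejecting any under which an Accept and a Reject string meet in one state with the same remainder; add a state when all current targets are rejected. Accepting states are where Accept strings end.
a: 0a undefined. 0a->0: no, aab/b meet in 0 with "b" left. Open state 1: 0a->1.
b: 0b undefined. 0b->0: no, bb/b meet in 0. 0b->1: ok.
c: 0c undefined. 0c->0: no, cb/b meet in 1. 0c->1: ok.
aa: 1a undefined. 1a->0: no, caa/c meet in 1. 1a->1: no, ba/c meet in 1. Open state 2: 1a->2.
ab: 1b undefined. 1b->0: no, ac/abbc meet in 1 with "c" left. 1b->1: no, cb/c meet in 1. 1b->2: ok.
ac: 1c undefined. 1c->0: no, aca/c meet in 1. 1c->1: no, ac/c meet in 1. 1c->2: ok.
aab: 2b undefined. 2b->0: ok.
abc: 2c undefined. 2c->0: ok.
aca: 2a undefined. 2a->0: ok.
All examples now run through 3 states with every (state, symbol) defined. Accept strings end in {0,2}, Reject strings end in {1}; accept={0,2}.

states=3 start=0 accept={0,2} delta: 0a->1 0b->1 0c->1 1a->2 1b->2 1c->2 2a->0 2b->0 2c->0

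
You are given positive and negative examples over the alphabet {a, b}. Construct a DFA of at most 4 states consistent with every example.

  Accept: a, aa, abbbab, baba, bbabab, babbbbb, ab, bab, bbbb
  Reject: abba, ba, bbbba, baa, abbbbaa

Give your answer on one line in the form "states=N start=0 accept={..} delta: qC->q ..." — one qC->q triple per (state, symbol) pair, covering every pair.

states=3 start=0 accept={0,1} delta: 0a->0 0b->1 1a->2 1b->1 2a->2 2b->0

Grow the machine one transition at a time. Run the examples from 0; the earliest place one falls off (shortest prefix, ties alphabetical) gets sent to the lowest-numbered state that keeps every Accept/Reject pair distinguishable — a pair clashes when both reach the same state with identical unread suffix — and to a fresh state only if none does.
a: 0a undefined. 0a->0: ok.
b: 0b undefined. 0b->0: no, a/abba meet in 0. Open state 1: 0b->1.
ba: 1a undefined. 1a->0: no, a/ba meet in 0. 1a->1: no, baba/abba meet in 1 with "ba" left. Open state 2: 1a->2.
bb: 1b undefined. 1b->0: no, a/abba meet in 0. 1b->1: ok.
baa: 2a undefined. 2a->0: no, a/baa meet in 0. 2a->1: no, ab/baa meet in 1. 2a->2: ok.
bab: 2b undefined. 2b->0: ok.
All examples now run through 3 states with every (state, symbol) defined. Accept strings end in {0,1}, Reject strings end in {2}; accept={0,1}.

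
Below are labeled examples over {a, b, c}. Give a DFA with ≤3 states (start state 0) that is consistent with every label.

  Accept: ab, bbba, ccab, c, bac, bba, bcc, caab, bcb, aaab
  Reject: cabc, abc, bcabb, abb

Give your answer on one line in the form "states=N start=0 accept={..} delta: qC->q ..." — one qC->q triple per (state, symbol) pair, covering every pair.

states=3 start=0 accept={0,1} delta: 0a->0 0b->1 0c->0 1a->0 1b->2 1c->2 2a->0 2b->0 2c->0

Fold the examples into a partial DFA from state 0: repeatedly fix the first undefined (state, symbol) met by the shortest-then-alphabetical prefix, trying targets in increasing order and rejecting any under which an Accept and a Reject string meet in one state with the same remainder; add a state when all current targets are rejected. Accepting states are where Accept strings end.
a: 0a undefined. 0a->0: ok.
b: 0b undefined. 0b->0: no, ab/abb meet in 0. Open state 1: 0b->1.
c: 0c undefined. 0c->0: ok.
ba: 1a undefined. 1a->0: ok.
bb: 1b undefined. 1b->0: no, bbba/abb meet in 0. 1b->1: no, ab/abb meet in 1. Open state 2: 1b->2.
bc: 1c undefined. 1c->0: no, c/cabc meet in 0. 1c->1: no, ab/cabc meet in 1. 1c->2: ok.
bba: 2a undefined. 2a->0: ok.
bbb: 2b undefined. 2b->0: ok.
bcc: 2c undefined. 2c->0: ok.
All examples now run through 3 states with every (state, symbol) defined. Accept strings end in {0,1}, Reject strings end in {2}; accept={0,1}.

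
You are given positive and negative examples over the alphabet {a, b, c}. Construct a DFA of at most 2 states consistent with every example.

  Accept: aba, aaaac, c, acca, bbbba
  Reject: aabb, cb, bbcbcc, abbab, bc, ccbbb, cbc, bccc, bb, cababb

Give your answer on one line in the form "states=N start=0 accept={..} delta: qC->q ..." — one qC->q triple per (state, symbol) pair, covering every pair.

states=2 start=0 accept={0} delta: 0a->0 0b->1 0c->0 1a->0 1b->1 1c->1

Fold the examples into a partial DFA from state 0: repeatedly fix the first undefined (state, symbol) met by the shortest-then-alphabetical prefix, trying targets in increasing order and rejecting any under which an Accept and a Reject string meet in one state with the same remainder; add a state when all current targets are rejected. Accepting states are where Accept strings end.
a: 0a undefined. 0a->0: ok.
b: 0b undefined. 0b->0: no, aba/aabb meet in 0. Open state 1: 0b->1.
c: 0c undefined. 0c->0: ok.
bb: 1b undefined. 1b->0: no, aaaac/aabb meet in 0. 1b->1: ok.
bc: 1c undefined. 1c->0: no, aaaac/bbcbcc meet in 0. 1c->1: ok.
aba: 1a undefined. 1a->0: ok.
All examples now run through 2 states with every (state, symbol) defined. Accept strings end in {0}, Reject strings end in {1}; accept={0}.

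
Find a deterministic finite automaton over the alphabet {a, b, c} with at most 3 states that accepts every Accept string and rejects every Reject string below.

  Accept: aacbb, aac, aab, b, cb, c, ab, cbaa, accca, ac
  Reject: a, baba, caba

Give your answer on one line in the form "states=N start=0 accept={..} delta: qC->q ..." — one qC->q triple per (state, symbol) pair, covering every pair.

Grow the machine one transition at a time. Run the examples from 0; the earliest place one falls off (shortest prefix, ties alphabetical) gets sent to the lowest-numbered state that keeps every Accept/Reject pair distinguishable — a pair clashes when both reach the same state with identical unread suffix — and to a fresh state only if none does.
a: 0a undefined. 0a->0: ok.
b: 0b undefined. 0b->0: no, aab/a meet in 0. Open state 1: 0b->1.
c: 0c undefined. 0c->0: no, aac/a meet in 0. 0c->1: ok.
ba: 1a undefined. 1a->0: ok.
cb: 1b undefined. 1b->0: no, cb/a meet in 0. 1b->1: no, cbaa/a meet in 0. Open state 2: 1b->2.
acc: 1c undefined. 1c->0: no, accca/a meet in 0. 1c->1: no, accca/a meet in 0. 1c->2: ok.
cba: 2a undefined. 2a->0: no, cbaa/a meet in 0. 2a->1: no, cbaa/a meet in 0. 2a->2: ok.
accc: 2c undefined. 2c->0: no, accca/a meet in 0. 2c->1: no, accca/a meet in 0. 2c->2: ok.
aacbb: 2b undefined. 2b->0: no, aacbb/a meet in 0. 2b->1: ok.
All examples now run through 3 states with every (state, symbol) defined. Accept strings end in {1,2}, Reject strings end in {0}; accept={1,2}.

states=3 start=0 accept={1,2} delta: 0a->0 0b->1 0c->1 1a->0 1b->2 1c->2 2a->2 2b->1 2c->2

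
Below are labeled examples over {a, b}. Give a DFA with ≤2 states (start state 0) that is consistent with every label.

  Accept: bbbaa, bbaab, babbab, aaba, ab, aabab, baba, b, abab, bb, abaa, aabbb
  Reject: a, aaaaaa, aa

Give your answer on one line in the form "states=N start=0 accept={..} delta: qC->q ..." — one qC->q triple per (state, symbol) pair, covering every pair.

states=2 start=0 accept={1} delta: 0a->0 0b->1 1a->1 1b->1

State merging on the prefix tree: take the shortest (then alphabetical) example prefix whose next move is undefined and point that move at state 0, else 1, else 2, ...; a target is out if some Accept/Reject pair would then sit in one state with the same input left (inseparable). If every existing state is out, open a new one.
a: 0a undefined. 0a->0: ok.
b: 0b undefined. 0b->0: no, bbbaa/a meet in 0. Open state 1: 0b->1.
ba: 1a undefined. 1a->0: no, aaba/a meet in 0. 1a->1: ok.
bb: 1b undefined. 1b->0: no, babbab/a meet in 0. 1b->1: ok.
All examples now run through 2 states with every (state, symbol) defined. Accept strings end in {1}, Reject strings end in {0}; accept={1}.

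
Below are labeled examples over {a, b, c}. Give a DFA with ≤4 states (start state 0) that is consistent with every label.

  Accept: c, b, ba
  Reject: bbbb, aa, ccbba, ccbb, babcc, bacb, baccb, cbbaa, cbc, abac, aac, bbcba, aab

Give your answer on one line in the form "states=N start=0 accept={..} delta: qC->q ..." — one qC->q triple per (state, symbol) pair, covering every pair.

State merging on the prefix tree: take the shortest (then alphabetical) example prefix whose next move is undefined and point that move at state 0, else 1, else 2, ...; a target is out if some Accept/Reject pair would then sit in one state with the same input left (inseparable). If every existing state is out, open a new one.
a: 0a undefined. 0a->0: no, c/aac meet in 0 with "c" left. Open state 1: 0a->1.
b: 0b undefined. 0b->0: no, b/bbbb meet in 0. 0b->1: no, ba/aa meet in 1 with "a" left. Open state 2: 0b->2.
c: 0c undefined. 0c->0: ok.
aa: 1a undefined. 1a->0: no, c/aa meet in 0. 1a->1: ok.
ab: 1b undefined. 1b->0: no, c/aab meet in 0. 1b->1: ok.
ba: 2a undefined. 2a->0: no, b/bacb meet in 2. 2a->1: no, ba/aa meet in 1. 2a->2: ok.
bb: 2b undefined. 2b->0: no, c/bbbb meet in 0. 2b->1: ok.
aac: 1c undefined. 1c->0: no, c/babcc meet in 0. 1c->1: ok.
bac: 2c undefined. 2c->0: no, c/cbc meet in 0. 2c->1: ok.
All examples now run through 3 states with every (state, symbol) defined. Accept strings end in {0,2}, Reject strings end in {1}; accept={0,2}.

states=3 start=0 accept={0,2} delta: 0a->1 0b->2 0c->0 1a->1 1b->1 1c->1 2a->2 2b->1 2c->1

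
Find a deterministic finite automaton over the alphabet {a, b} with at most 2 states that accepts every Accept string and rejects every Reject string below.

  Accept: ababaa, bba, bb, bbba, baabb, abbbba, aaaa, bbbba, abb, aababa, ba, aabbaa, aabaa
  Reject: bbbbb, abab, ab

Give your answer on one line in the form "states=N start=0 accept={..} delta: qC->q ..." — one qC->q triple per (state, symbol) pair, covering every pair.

State merging on the prefix tree: take the shortest (then alphabetical) example prefix whose next move is undefined and point that move at state 0, else 1, else 2, ...; a target is out if some Accept/Reject pair would then sit in one state with the same input left (inseparable). If every existing state is out, open a new one.
a: 0a undefined. 0a->0: ok.
b: 0b undefined. 0b->0: no, ababaa/bbbbb meet in 0. Open state 1: 0b->1.
ba: 1a undefined. 1a->0: ok.
bb: 1b undefined. 1b->0: ok.
All examples now run through 2 states with every (state, symbol) defined. Accept strings end in {0}, Reject strings end in {1}; accept={0}.

states=2 start=0 accept={0} delta: 0a->0 0b->1 1a->0 1b->0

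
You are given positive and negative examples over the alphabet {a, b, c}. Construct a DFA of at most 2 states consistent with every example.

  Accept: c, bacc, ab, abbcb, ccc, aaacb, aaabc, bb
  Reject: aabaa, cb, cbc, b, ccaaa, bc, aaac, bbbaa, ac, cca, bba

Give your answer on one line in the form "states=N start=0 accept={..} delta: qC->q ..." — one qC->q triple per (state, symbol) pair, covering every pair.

states=2 start=0 accept={0} delta: 0a->1 0b->1 0c->0 1a->0 1b->0 1c->1

Grow the machine one transition at a time. Run the examples from 0; the earliest place one falls off (shortest prefix, ties alphabetical) gets sent to the lowest-numbered state that keeps every Accept/Reject pair distinguishable — a pair clashes when both reach the same state with identical unread suffix — and to a fresh state only if none does.
a: 0a undefined. 0a->0: no, c/aaac meet in 0 with "c" left. Open state 1: 0a->1.
b: 0b undefined. 0b->0: no, c/bc meet in 0 with "c" left. 0b->1: ok.
c: 0c undefined. 0c->0: ok.
aa: 1a undefined. 1a->0: ok.
ab: 1b undefined. 1b->0: ok.
ac: 1c undefined. 1c->0: no, c/cbc meet in 0. 1c->1: ok.
All examples now run through 2 states with every (state, symbol) defined. Accept strings end in {0}, Reject strings end in {1}; accept={0}.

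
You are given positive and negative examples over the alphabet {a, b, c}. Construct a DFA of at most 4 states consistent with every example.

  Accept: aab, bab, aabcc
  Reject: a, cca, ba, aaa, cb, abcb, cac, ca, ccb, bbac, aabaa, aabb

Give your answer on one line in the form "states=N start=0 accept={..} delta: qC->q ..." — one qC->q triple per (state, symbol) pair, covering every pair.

states=3 start=0 accept={1} delta: 0a->0 0b->1 0c->1 1a->2 1b->2 1c->1 2a->2 2b->1 2c->0

Grow the machine one transition at a time. Run the examples from 0; the earliest place one falls off (shortest prefix, ties alphabetical) gets sent to the lowest-numbered state that keeps every Accept/Reject pair distinguishable — a pair clashes when both reach the same state with identical unread suffix — and to a fresh state only if none does.
a: 0a undefined. 0a->0: ok.
b: 0b undefined. 0b->0: no, aab/a meet in 0. Open state 1: 0b->1.
c: 0c undefined. 0c->0: no, aab/cb meet in 1. 0c->1: ok.
ba: 1a undefined. 1a->0: no, aab/cac meet in 1. 1a->1: no, aab/ba meet in 1. Open state 2: 1a->2.
bb: 1b undefined. 1b->0: no, aab/bbac meet in 1. 1b->1: no, aab/cb meet in 1. 1b->2: ok.
cc: 1c undefined. 1c->0: no, aab/abcb meet in 1. 1c->1: ok.
bab: 2b undefined. 2b->0: no, bab/a meet in 0. 2b->1: ok.
bba: 2a undefined. 2a->0: no, aab/bbac meet in 1. 2a->1: no, aab/bbac meet in 1. 2a->2: ok.
cac: 2c undefined. 2c->0: ok.
All examples now run through 3 states with every (state, symbol) defined. Accept strings end in {1}, Reject strings end in {0,2}; accept={1}.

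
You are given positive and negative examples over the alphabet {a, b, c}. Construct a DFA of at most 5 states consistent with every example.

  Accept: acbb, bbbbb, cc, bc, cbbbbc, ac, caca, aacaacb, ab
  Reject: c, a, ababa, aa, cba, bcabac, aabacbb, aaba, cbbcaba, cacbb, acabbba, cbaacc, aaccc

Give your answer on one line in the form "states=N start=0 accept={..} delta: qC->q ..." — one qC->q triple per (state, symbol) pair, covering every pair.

Grow the machine one transition at a time. Run the examples from 0; the earliest place one falls off (shortest prefix, ties alphabetical) gets sent to the lowest-numbered state that keeps every Accept/Reject pair distinguishable — a pair clashes when both reach the same state with identical unread suffix — and to a fresh state only if none does.
a: 0a undefined. 0a->0: no, ac/c meet in 0 with "c" left. Open state 1: 0a->1.
b: 0b undefined. 0b->0: no, bc/c meet in 0 with "c" left. 0b->1: ok.
c: 0c undefined. 0c->0: no, acbb/cacbb meet in 1 with "cbb" left. 0c->1: ok.
aa: 1a undefined. 1a->0: no, caca/aa meet in 0. 1a->1: no, acbb/cacbb meet in 1 with "cbb" left. Open state 2: 1a->2.
ab: 1b undefined. 1b->0: no, bbbbb/c meet in 1. 1b->1: no, bbbbb/c meet in 1. 1b->2: no, ab/aa meet in 2. Open state 3: 1b->3.
ac: 1c undefined. 1c->0: ok.
aab: 2b undefined. 2b->0: no, acbb/aabacbb meet in 3. 2b->1: ok.
aac: 2c undefined. 2c->0: no, acbb/aabacbb meet in 3. 2c->1: no, caca/aa meet in 2. 2c->2: no, acbb/aabacbb meet in 3. 2c->3: no, caca/cba meet in 3 with "a" left. Open state 4: 2c->4.
aba: 3a undefined. 3a->0: no, cc/cba meet in 0. 3a->1: no, cc/bcabac meet in 0. 3a->2: ok.
bbb: 3b undefined. 3b->0: ok.
aaca: 4a undefined. 4a->0: no, aacaacb/c meet in 1. 4a->1: no, caca/c meet in 1. 4a->2: no, caca/ababa meet in 2. 4a->3: ok.
aacc: 4c undefined. 4c->0: ok.
cacb: 4b undefined. 4b->0: ok.
cbaa: 2a undefined. 2a->0: no, cc/cbaacc meet in 0. 2a->1: ok.
cbbbbc: 3c undefined. 3c->0: ok.
All examples now run through 5 states with every (state, symbol) defined. Accept strings end in {0,3}, Reject strings end in {1,2,4}; accept={0,3}.

states=5 start=0 accept={0,3} delta: 0a->1 0b->1 0c->1 1a->2 1b->3 1c->0 2a->1 2b->1 2c->4 3a->2 3b->0 3c->0 4a->3 4b->0 4c->0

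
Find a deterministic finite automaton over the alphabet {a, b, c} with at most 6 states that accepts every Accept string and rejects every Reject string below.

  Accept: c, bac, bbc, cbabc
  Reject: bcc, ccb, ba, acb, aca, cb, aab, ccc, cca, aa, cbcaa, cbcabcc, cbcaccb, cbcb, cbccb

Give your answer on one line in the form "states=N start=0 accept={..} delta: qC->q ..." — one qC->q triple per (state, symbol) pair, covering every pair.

Fold the examples into a partial DFA from state 0: repeatedly fix the first undefined (state, symbol) met by the shortest-then-alphabetical prefix, trying targets in increasing order and rejecting any under which an Accept and a Reject string meet in one state with the same remainder; add a state when all current targets are rejected. Accepting states are where Accept strings end.
a: 0a undefined. 0a->0: ok.
b: 0b undefined. 0b->0: ok.
c: 0c undefined. 0c->0: no, c/bcc meet in 0. Open state 1: 0c->1.
cb: 1b undefined. 1b->0: ok.
cc: 1c undefined. 1c->0: no, c/ccc meet in 1. 1c->1: no, c/bcc meet in 1. Open state 2: 1c->2.
aca: 1a undefined. 1a->0: ok.
cca: 2a undefined. 2a->0: ok.
ccb: 2b undefined. 2b->0: ok.
ccc: 2c undefined. 2c->0: ok.
All examples now run through 3 states with every (state, symbol) defined. Accept strings end in {1}, Reject strings end in {0,2}; accept={1}.

states=3 start=0 accept={1} delta: 0a->0 0b->0 0c->1 1a->0 1b->0 1c->2 2a->0 2b->0 2c->0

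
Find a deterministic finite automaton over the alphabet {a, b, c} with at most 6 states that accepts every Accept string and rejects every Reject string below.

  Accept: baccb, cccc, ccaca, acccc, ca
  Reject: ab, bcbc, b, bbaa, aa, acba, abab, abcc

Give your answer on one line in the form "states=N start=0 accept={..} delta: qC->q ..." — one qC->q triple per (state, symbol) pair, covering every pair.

Fold the examples into a partial DFA from state 0: repeatedly fix the first undefined (state, symbol) met by the shortest-then-alphabetical prefix, trying targets in increasing order and rejecting any under which an Accept and a Reject string meet in one state with the same remainder; add a state when all current targets are rejected. Accepting states are where Accept strings end.
a: 0a undefined. 0a->0: ok.
b: 0b undefined. 0b->0: ok.
c: 0c undefined. 0c->0: no, baccb/ab meet in 0. Open state 1: 0c->1.
ca: 1a undefined. 1a->0: no, ca/ab meet in 0. 1a->1: ok.
cc: 1c undefined. 1c->0: no, baccb/ab meet in 0. 1c->1: no, cccc/abcc meet in 1. Open state 2: 1c->2.
acb: 1b undefined. 1b->0: no, ca/bcbc meet in 1. 1b->1: no, ca/acba meet in 1. 1b->2: ok.
cca: 2a undefined. 2a->0: ok.
ccc: 2c undefined. 2c->0: ok.
baccb: 2b undefined. 2b->0: no, baccb/ab meet in 0. 2b->1: ok.
All examples now run through 3 states with every (state, symbol) defined. Accept strings end in {1}, Reject strings end in {0,2}; accept={1}.

states=3 start=0 accept={1} delta: 0a->0 0b->0 0c->1 1a->1 1b->2 1c->2 2a->0 2b->1 2c->0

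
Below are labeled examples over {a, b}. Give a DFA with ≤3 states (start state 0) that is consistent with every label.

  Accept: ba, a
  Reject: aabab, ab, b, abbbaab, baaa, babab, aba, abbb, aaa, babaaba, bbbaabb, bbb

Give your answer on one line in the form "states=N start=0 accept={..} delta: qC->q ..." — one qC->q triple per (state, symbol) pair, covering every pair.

State merging on the prefix tree: take the shortest (then alphabetical) example prefix whose next move is undefined and point that move at state 0, else 1, else 2, ...; a target is out if some Accept/Reject pair would then sit in one state with the same input left (inseparable). If every existing state is out, open a new one.
a: 0a undefined. 0a->0: no, ba/aba meet in 0 with "ba" left. Open state 1: 0a->1.
b: 0b undefined. 0b->0: ok.
aa: 1a undefined. 1a->0: no, ba/baaa meet in 1. 1a->1: no, ba/baaa meet in 1. Open state 2: 1a->2.
ab: 1b undefined. 1b->0: no, ba/aba meet in 1. 1b->1: no, ba/ab meet in 1. 1b->2: ok.
aaa: 2a undefined. 2a->0: ok.
aab: 2b undefined. 2b->0: ok.
All examples now run through 3 states with every (state, symbol) defined. Accept strings end in {1}, Reject strings end in {0,2}; accept={1}.

states=3 start=0 accept={1} delta: 0a->1 0b->0 1a->2 1b->2 2a->0 2b->0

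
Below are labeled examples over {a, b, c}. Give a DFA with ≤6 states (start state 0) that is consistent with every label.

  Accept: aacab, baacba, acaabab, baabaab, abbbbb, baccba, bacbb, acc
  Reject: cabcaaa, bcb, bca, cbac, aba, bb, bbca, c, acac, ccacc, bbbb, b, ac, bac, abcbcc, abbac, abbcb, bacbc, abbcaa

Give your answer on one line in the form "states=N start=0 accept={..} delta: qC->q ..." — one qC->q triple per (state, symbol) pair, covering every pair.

states=6 start=0 accept={3} delta: 0a->0 0b->1 0c->1 1a->2 1b->2 1c->3 2a->2 2b->3 2c->4 3a->2 3b->2 3c->0 4a->0 4b->5 4c->4 5a->3 5b->3 5c->0

Fold the examples into a partial DFA from state 0: repeatedly fix the first undefined (state, symbol) met by the shortest-then-alphabetical prefix, trying targets in increasing order and rejecting any under which an Accept and a Reject string meet in one state with the same remainder; add a state when all current targets are rejected. Accepting states are where Accept strings end.
a: 0a undefined. 0a->0: ok.
b: 0b undefined. 0b->0: no, baabaab/aba meet in 0. Open state 1: 0b->1.
c: 0c undefined. 0c->0: no, aacab/b meet in 1. 0c->1: ok.
ba: 1a undefined. 1a->0: no, aacab/c meet in 1. 1a->1: no, aacab/bb meet in 1 with "b" left. Open state 2: 1a->2.
bb: 1b undefined. 1b->0: no, abbbbb/cbac meet in 1. 1b->1: no, abbbbb/bb meet in 1. 1b->2: ok.
bc: 1c undefined. 1c->0: no, acc/bca meet in 0. 1c->1: no, acc/c meet in 1. 1c->2: no, aacab/bcb meet in 2 with "b" left. Open state 3: 1c->3.
baa: 2a undefined. 2a->0: no, baabaab/cbac meet in 1. 2a->1: no, acaabab/aba meet in 2. 2a->2: ok.
bac: 2c undefined. 2c->0: no, baacba/aba meet in 2. 2c->1: no, baacba/aba meet in 2. 2c->2: no, aacab/abbcb meet in 2 with "b" left. 2c->3: no, acc/cbac meet in 3. Open state 4: 2c->4.
bbb: 2b undefined. 2b->0: no, acaabab/c meet in 1. 2b->1: no, aacab/c meet in 1. 2b->2: no, aacab/aba meet in 2. 2b->3: ok.
bca: 3a undefined. 3a->0: no, aacab/ccacc meet in 3. 3a->1: no, acaabab/aba meet in 2. 3a->2: ok.
bcb: 3b undefined. 3b->0: no, aacab/abcbcc meet in 3. 3b->1: no, abbbbb/bca meet in 2. 3b->2: ok.
bacb: 4b undefined. 4b->0: no, baacba/abbcb meet in 0. 4b->1: no, aacab/bacbc meet in 3. 4b->2: no, baacba/bcb meet in 2. 4b->3: no, aacab/abbcb meet in 3. 4b->4: no, baacba/bbca meet in 4 with "a" left. Open state 5: 4b->5.
bacc: 4c undefined. 4c->0: no, baccba/bcb meet in 2. 4c->1: no, baccba/bcb meet in 2. 4c->2: no, baccba/bcb meet in 2. 4c->3: no, aacab/ccacc meet in 3. 4c->4: ok.
bbca: 4a undefined. 4a->0: ok.
cabc: 3c undefined. 3c->0: ok.
bacbb: 5b undefined. 5b->0: no, bacbb/cabcaaa meet in 0. 5b->1: no, bacbb/c meet in 1. 5b->2: no, bacbb/bcb meet in 2. 5b->3: ok.
bacbc: 5c undefined. 5c->0: ok.
baacba: 5a undefined. 5a->0: no, baacba/cabcaaa meet in 0. 5a->1: no, baacba/c meet in 1. 5a->2: no, baacba/bcb meet in 2. 5a->3: ok.
All examples now run through 6 states with every (state, symbol) defined. Accept strings end in {3}, Reject strings end in {0,1,2,4,5}; accept={3}.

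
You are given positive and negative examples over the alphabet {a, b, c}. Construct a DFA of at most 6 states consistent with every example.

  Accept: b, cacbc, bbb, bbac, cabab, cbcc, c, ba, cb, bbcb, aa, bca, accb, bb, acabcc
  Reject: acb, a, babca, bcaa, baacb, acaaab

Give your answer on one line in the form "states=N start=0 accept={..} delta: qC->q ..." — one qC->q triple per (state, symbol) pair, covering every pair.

Fold the examples into a partial DFA from state 0: repeatedly fix the first undefined (state, symbol) met by the shortest-then-alphabetical prefix, trying targets in increasing order and rejecting any under which an Accept and a Reject string meet in one state with the same remainder; add a state when all current targets are rejected. Accepting states are where Accept strings end.
a: 0a undefined. 0a->0: no, cb/acb meet in 0 with "cb" left. Open state 1: 0a->1.
b: 0b undefined. 0b->0: no, ba/a meet in 1. 0b->1: no, b/a meet in 1. Open state 2: 0b->2.
c: 0c undefined. 0c->0: ok.
aa: 1a undefined. 1a->0: ok.
ac: 1c undefined. 1c->0: no, b/acb meet in 2. 1c->1: no, b/acaaab meet in 2. 1c->2: no, bb/acb meet in 2 with "b" left. Open state 3: 1c->3.
ba: 2a undefined. 2a->0: no, bca/babca meet in 2 with "ca" left. 2a->1: no, b/baacb meet in 2. 2a->2: ok.
bb: 2b undefined. 2b->0: ok.
bc: 2c undefined. 2c->0: no, b/baacb meet in 2. 2c->1: ok.
aca: 3a undefined. 3a->0: no, b/acaaab meet in 2. 3a->1: ok.
acb: 3b undefined. 3b->0: no, cacbc/acb meet in 0. 3b->1: ok.
acc: 3c undefined. 3c->0: ok.
cab: 1b undefined. 1b->0: no, cabab/baacb meet in 0. 1b->1: ok.
All examples now run through 4 states with every (state, symbol) defined. Accept strings end in {0,2,3}, Reject strings end in {1}; accept={0,2,3}.

states=4 start=0 accept={0,2,3} delta: 0a->1 0b->2 0c->0 1a->0 1b->1 1c->3 2a->2 2b->0 2c->1 3a->1 3b->1 3c->0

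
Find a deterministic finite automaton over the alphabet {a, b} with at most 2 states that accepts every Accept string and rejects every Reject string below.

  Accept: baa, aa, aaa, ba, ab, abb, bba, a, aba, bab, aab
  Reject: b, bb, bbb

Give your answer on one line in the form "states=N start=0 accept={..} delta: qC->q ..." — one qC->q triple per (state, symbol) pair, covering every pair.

states=2 start=0 accept={1} delta: 0a->1 0b->0 1a->1 1b->1

Grow the machine one transition at a time. Run the examples from 0; the earliest place one falls off (shortest prefix, ties alphabetical) gets sent to the lowest-numbered state that keeps every Accept/Reject pair distinguishable — a pair clashes when both reach the same state with identical unread suffix — and to a fresh state only if none does.
a: 0a undefined. 0a->0: no, ab/b meet in 0 with "b" left. Open state 1: 0a->1.
b: 0b undefined. 0b->0: ok.
aa: 1a undefined. 1a->0: no, baa/b meet in 0. 1a->1: ok.
ab: 1b undefined. 1b->0: no, ab/b meet in 0. 1b->1: ok.
All examples now run through 2 states with every (state, symbol) defined. Accept strings end in {1}, Reject strings end in {0}; accept={1}.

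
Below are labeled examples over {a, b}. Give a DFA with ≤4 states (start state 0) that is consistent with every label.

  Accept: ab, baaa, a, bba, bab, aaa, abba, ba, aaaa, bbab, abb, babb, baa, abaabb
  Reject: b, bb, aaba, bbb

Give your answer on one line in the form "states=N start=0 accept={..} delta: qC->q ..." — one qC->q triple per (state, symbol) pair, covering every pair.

Fold the examples into a partial DFA from state 0: repeatedly fix the first undefined (state, symbol) met by the shortest-then-alphabetical prefix, trying targets in increasing order and rejecting any under which an Accept and a Reject string meet in one state with the same remainder; add a state when all current targets are rejected. Accepting states are where Accept strings end.
a: 0a undefined. 0a->0: no, ab/b meet in 0 with "b" left. Open state 1: 0a->1.
b: 0b undefined. 0b->0: ok.
aa: 1a undefined. 1a->0: no, baaa/aaba meet in 1. 1a->1: ok.
ab: 1b undefined. 1b->0: no, ab/b meet in 0. 1b->1: no, ab/aaba meet in 1. Open state 2: 1b->2.
aba: 2a undefined. 2a->0: ok.
abb: 2b undefined. 2b->0: no, abb/b meet in 0. 2b->1: ok.
All examples now run through 3 states with every (state, symbol) defined. Accept strings end in {1,2}, Reject strings end in {0}; accept={1,2}.

states=3 start=0 accept={1,2} delta: 0a->1 0b->0 1a->1 1b->2 2a->0 2b->1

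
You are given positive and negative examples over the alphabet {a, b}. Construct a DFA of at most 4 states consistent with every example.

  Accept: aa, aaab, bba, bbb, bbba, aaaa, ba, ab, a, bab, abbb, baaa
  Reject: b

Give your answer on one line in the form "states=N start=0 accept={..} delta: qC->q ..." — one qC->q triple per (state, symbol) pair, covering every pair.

State merging on the prefix tree: take the shortest (then alphabetical) example prefix whose next move is undefined and point that move at state 0, else 1, else 2, ...; a target is out if some Accept/Reject pair would then sit in one state with the same input left (inseparable). If every existing state is out, open a new one.
a: 0a undefined. 0a->0: no, aaab/b meet in 0 with "b" left. Open state 1: 0a->1.
b: 0b undefined. 0b->0: no, bbb/b meet in 0. 0b->1: no, a/b meet in 1. Open state 2: 0b->2.
aa: 1a undefined. 1a->0: ok.
ab: 1b undefined. 1b->0: ok.
ba: 2a undefined. 2a->0: no, bab/b meet in 2. 2a->1: ok.
bb: 2b undefined. 2b->0: no, bbb/b meet in 2. 2b->1: ok.
All examples now run through 3 states with every (state, symbol) defined. Accept strings end in {0,1}, Reject strings end in {2}; accept={0,1}.

states=3 start=0 accept={0,1} delta: 0a->1 0b->2 1a->0 1b->0 2a->1 2b->1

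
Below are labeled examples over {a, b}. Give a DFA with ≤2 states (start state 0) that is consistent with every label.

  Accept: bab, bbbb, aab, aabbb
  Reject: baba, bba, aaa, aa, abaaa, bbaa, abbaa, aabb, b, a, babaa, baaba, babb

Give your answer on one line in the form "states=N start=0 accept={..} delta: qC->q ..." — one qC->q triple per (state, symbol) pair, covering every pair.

Grow the machine one transition at a time. Run the examples from 0; the earliest place one falls off (shortest prefix, ties alphabetical) gets sent to the lowest-numbered state that keeps every Accept/Reject pair distinguishable — a pair clashes when both reach the same state with identical unread suffix — and to a fresh state only if none does.
a: 0a undefined. 0a->0: no, aab/b meet in 0 with "b" left. Open state 1: 0a->1.
b: 0b undefined. 0b->0: no, bbbb/b meet in 0. 0b->1: ok.
aa: 1a undefined. 1a->0: no, bab/aaa meet in 1. 1a->1: ok.
ab: 1b undefined. 1b->0: ok.
All examples now run through 2 states with every (state, symbol) defined. Accept strings end in {0}, Reject strings end in {1}; accept={0}.

states=2 start=0 accept={0} delta: 0a->1 0b->1 1a->1 1b->0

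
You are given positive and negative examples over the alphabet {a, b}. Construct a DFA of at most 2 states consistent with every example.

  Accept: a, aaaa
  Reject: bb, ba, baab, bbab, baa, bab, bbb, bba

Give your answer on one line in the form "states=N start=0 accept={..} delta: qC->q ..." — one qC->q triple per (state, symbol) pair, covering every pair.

states=2 start=0 accept={0} delta: 0a->0 0b->1 1a->1 1b->1

Grow the machine one transition at a time. Run the examples from 0; the earliest place one falls off (shortest prefix, ties alphabetical) gets sent to the lowest-numbered state that keeps every Accept/Reject pair distinguishable — a pair clashes when both reach the same state with identical unread suffix — and to a fresh state only if none does.
a: 0a undefined. 0a->0: ok.
b: 0b undefined. 0b->0: no, a/bb meet in 0. Open state 1: 0b->1.
ba: 1a undefined. 1a->0: no, a/ba meet in 0. 1a->1: ok.
bb: 1b undefined. 1b->0: no, a/bb meet in 0. 1b->1: ok.
All examples now run through 2 states with every (state, symbol) defined. Accept strings end in {0}, Reject strings end in {1}; accept={0}.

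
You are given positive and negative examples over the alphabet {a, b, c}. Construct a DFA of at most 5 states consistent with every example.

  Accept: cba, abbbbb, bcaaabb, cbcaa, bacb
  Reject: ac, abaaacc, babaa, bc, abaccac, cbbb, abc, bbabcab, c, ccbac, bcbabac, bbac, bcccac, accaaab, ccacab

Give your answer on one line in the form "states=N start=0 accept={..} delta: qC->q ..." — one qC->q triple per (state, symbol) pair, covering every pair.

State merging on the prefix tree: take the shortest (then alphabetical) example prefix whose next move is undefined and point that move at state 0, else 1, else 2, ...; a target is out if some Accept/Reject pair would then sit in one state with the same input left (inseparable). If every existing state is out, open a new one.
a: 0a undefined. 0a->0: ok.
b: 0b undefined. 0b->0: no, abbbbb/babaa meet in 0. Open state 1: 0b->1.
c: 0c undefined. 0c->0: ok.
ba: 1a undefined. 1a->0: no, cba/ac meet in 0. 1a->1: no, cba/accaaab meet in 1. Open state 2: 1a->2.
bb: 1b undefined. 1b->0: no, abbbbb/cbbb meet in 1. 1b->1: no, abbbbb/cbbb meet in 1. 1b->2: ok.
bc: 1c undefined. 1c->0: no, cbcaa/ac meet in 0. 1c->1: ok.
bab: 2b undefined. 2b->0: ok.
bac: 2c undefined. 2c->0: no, bacb/bc meet in 1. 2c->1: ok.
bba: 2a undefined. 2a->0: no, cbcaa/ac meet in 0. 2a->1: no, bcaaabb/abaaacc meet in 1. 2a->2: no, bcaaabb/abaaacc meet in 1. Open state 3: 2a->3.
bbab: 3b undefined. 3b->0: ok.
bbac: 3c undefined. 3c->0: ok.
abaaa: 3a undefined. 3a->0: ok.
All examples now run through 4 states with every (state, symbol) defined. Accept strings end in {2,3}, Reject strings end in {0,1}; accept={2,3}.

states=4 start=0 accept={2,3} delta: 0a->0 0b->1 0c->0 1a->2 1b->2 1c->1 2a->3 2b->0 2c->1 3a->0 3b->0 3c->0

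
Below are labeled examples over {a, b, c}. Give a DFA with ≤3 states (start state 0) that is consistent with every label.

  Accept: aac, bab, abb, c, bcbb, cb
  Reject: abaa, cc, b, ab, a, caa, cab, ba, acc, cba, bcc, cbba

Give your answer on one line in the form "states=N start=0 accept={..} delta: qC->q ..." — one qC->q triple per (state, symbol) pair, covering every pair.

Grow the machine one transition at a time. Run the examples from 0; the earliest place one falls off (shortest prefix, ties alphabetical) gets sent to the lowest-numbered state that keeps every Accept/Reject pair distinguishable — a pair clashes when both reach the same state with identical unread suffix — and to a fresh state only if none does.
a: 0a undefined. 0a->0: ok.
b: 0b undefined. 0b->0: no, bab/abaa meet in 0. Open state 1: 0b->1.
c: 0c undefined. 0c->0: no, aac/cc meet in 0. 0c->1: no, aac/b meet in 1. Open state 2: 0c->2.
ba: 1a undefined. 1a->0: no, bab/b meet in 1. 1a->1: ok.
bc: 1c undefined. 1c->0: no, aac/bcc meet in 2. 1c->1: ok.
ca: 2a undefined. 2a->0: ok.
cb: 2b undefined. 2b->0: no, cb/a meet in 0. 2b->1: no, cb/abaa meet in 1. 2b->2: ok.
cc: 2c undefined. 2c->0: ok.
abb: 1b undefined. 1b->0: no, bab/cc meet in 0. 1b->1: no, bab/abaa meet in 1. 1b->2: ok.
All examples now run through 3 states with every (state, symbol) defined. Accept strings end in {2}, Reject strings end in {0,1}; accept={2}.

states=3 start=0 accept={2} delta: 0a->0 0b->1 0c->2 1a->1 1b->2 1c->1 2a->0 2b->2 2c->0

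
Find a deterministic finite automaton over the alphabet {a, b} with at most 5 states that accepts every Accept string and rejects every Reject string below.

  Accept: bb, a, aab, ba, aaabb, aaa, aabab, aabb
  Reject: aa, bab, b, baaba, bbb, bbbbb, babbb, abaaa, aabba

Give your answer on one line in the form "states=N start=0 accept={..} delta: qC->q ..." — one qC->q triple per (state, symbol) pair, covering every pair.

State merging on the prefix tree: take the shortest (then alphabetical) example prefix whose next move is undefined and point that move at state 0, else 1, else 2, ...; a target is out if some Accept/Reject pair would then sit in one state with the same input left (inseparable). If every existing state is out, open a new one.
a: 0a undefined. 0a->0: no, a/aa meet in 0. Open state 1: 0a->1.
b: 0b undefined. 0b->0: no, bb/b meet in 0. 0b->1: no, a/b meet in 1. Open state 2: 0b->2.
aa: 1a undefined. 1a->0: no, aab/b meet in 2. 1a->1: no, a/aa meet in 1. 1a->2: no, aabb/bbb meet in 2 with "bb" left. Open state 3: 1a->3.
ab: 1b undefined. 1b->0: no, aaa/abaaa meet in 3 with "a" left. 1b->1: ok.
ba: 2a undefined. 2a->0: ok.
bb: 2b undefined. 2b->0: ok.
aaa: 3a undefined. 3a->0: no, a/abaaa meet in 1. 3a->1: ok.
aab: 3b undefined. 3b->0: no, bb/aabba meet in 0. 3b->1: ok.
All examples now run through 4 states with every (state, symbol) defined. Accept strings end in {0,1}, Reject strings end in {2,3}; accept={0,1}.

states=4 start=0 accept={0,1} delta: 0a->1 0b->2 1a->3 1b->1 2a->0 2b->0 3a->1 3b->1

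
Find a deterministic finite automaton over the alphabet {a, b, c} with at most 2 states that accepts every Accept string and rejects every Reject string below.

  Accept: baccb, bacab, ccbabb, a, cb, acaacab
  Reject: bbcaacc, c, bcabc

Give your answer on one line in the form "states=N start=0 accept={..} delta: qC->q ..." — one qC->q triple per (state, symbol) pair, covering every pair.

Fold the examples into a partial DFA from state 0: repeatedly fix the first undefined (state, symbol) met by the shortest-then-alphabetical prefix, trying targets in increasing order and rejecting any under which an Accept and a Reject string meet in one state with the same remainder; add a state when all current targets are rejected. Accepting states are where Accept strings end.
a: 0a undefined. 0a->0: ok.
b: 0b undefined. 0b->0: ok.
c: 0c undefined. 0c->0: no, baccb/bbcaacc meet in 0. Open state 1: 0c->1.
cb: 1b undefined. 1b->0: ok.
cc: 1c undefined. 1c->0: ok.
aca: 1a undefined. 1a->0: no, baccb/bbcaacc meet in 0. 1a->1: ok.
All examples now run through 2 states with every (state, symbol) defined. Accept strings end in {0}, Reject strings end in {1}; accept={0}.

states=2 start=0 accept={0} delta: 0a->0 0b->0 0c->1 1a->1 1b->0 1c->0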